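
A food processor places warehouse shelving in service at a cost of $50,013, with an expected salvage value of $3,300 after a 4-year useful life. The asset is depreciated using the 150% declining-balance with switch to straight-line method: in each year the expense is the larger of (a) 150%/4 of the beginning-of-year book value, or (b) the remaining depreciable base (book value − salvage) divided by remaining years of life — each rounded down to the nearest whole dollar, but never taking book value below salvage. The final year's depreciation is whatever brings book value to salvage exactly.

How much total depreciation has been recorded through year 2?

Depreciable base = $50,013 − $3,300 = $46,713.
Year 1: DB = ⌊$50,013 × 150%/4⌋ = $18,754; SL = ⌊$46,713/4⌋ = $11,678 → take DB $18,754. Book value $31,259.
Year 2: DB = ⌊$31,259 × 150%/4⌋ = $11,722; SL = ⌊$27,959/3⌋ = $9,319 → take DB $11,722. Book value $19,537.
Accumulated through year 2 = $50,013 − $19,537 = $30,476.

$30,476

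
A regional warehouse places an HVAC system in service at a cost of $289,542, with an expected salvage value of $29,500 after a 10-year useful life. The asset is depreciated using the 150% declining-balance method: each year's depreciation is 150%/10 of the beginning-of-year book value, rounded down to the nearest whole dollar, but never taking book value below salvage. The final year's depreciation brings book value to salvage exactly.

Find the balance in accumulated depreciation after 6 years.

Depreciable base = $289,542 − $29,500 = $260,042.
Year 1: ⌊$289,542 × 150%/10⌋ = $43,431. Book value $246,111.
Year 2: ⌊$246,111 × 150%/10⌋ = $36,916. Book value $209,195.
Year 3: ⌊$209,195 × 150%/10⌋ = $31,379. Book value $177,816.
Year 4: ⌊$177,816 × 150%/10⌋ = $26,672. Book value $151,144.
Year 5: ⌊$151,144 × 150%/10⌋ = $22,671. Book value $128,473.
Year 6: ⌊$128,473 × 150%/10⌋ = $19,270. Book value $109,203.
Accumulated through year 6 = $289,542 − $109,203 = $180,339.

$180,339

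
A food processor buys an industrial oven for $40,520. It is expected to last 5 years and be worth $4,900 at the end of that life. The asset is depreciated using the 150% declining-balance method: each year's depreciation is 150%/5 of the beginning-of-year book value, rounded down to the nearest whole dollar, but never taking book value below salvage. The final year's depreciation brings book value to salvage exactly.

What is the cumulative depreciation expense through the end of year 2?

$20,665

Depreciable base = $40,520 − $4,900 = $35,620.
Year 1: ⌊$40,520 × 150%/5⌋ = $12,156. Book value $28,364.
Year 2: ⌊$28,364 × 150%/5⌋ = $8,509. Book value $19,855.
Accumulated through year 2 = $40,520 − $19,855 = $20,665.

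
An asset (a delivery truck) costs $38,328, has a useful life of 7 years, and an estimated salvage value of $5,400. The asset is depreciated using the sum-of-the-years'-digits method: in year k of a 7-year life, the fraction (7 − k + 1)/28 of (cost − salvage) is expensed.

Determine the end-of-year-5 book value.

$8,928

Depreciable base = $38,328 − $5,400 = $32,928.
Sum of the years' digits = 7+6+5+4+3+2+1 = 28.
Year 1: $32,928 × 7/28 = $8,232. Book value $30,096.
Year 2: $32,928 × 6/28 = $7,056. Book value $23,040.
Year 3: $32,928 × 5/28 = $5,880. Book value $17,160.
Year 4: $32,928 × 4/28 = $4,704. Book value $12,456.
Year 5: $32,928 × 3/28 = $3,528. Book value $8,928.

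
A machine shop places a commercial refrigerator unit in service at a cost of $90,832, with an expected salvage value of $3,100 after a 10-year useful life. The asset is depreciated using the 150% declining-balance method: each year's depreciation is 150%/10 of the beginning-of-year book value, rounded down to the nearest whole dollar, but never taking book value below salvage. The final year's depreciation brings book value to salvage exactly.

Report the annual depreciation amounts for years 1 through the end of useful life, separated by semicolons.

$13,624; $11,581; $9,844; $8,367; $7,112; $6,045; $5,138; $4,368; $3,712; $17,941

Depreciable base = $90,832 − $3,100 = $87,732.
Year 1: ⌊$90,832 × 150%/10⌋ = $13,624. Book value $77,208.
Year 2: ⌊$77,208 × 150%/10⌋ = $11,581. Book value $65,627.
Year 3: ⌊$65,627 × 150%/10⌋ = $9,844. Book value $55,783.
Year 4: ⌊$55,783 × 150%/10⌋ = $8,367. Book value $47,416.
Year 5: ⌊$47,416 × 150%/10⌋ = $7,112. Book value $40,304.
Year 6: ⌊$40,304 × 150%/10⌋ = $6,045. Book value $34,259.
Year 7: ⌊$34,259 × 150%/10⌋ = $5,138. Book value $29,121.
Year 8: ⌊$29,121 × 150%/10⌋ = $4,368. Book value $24,753.
Year 9: ⌊$24,753 × 150%/10⌋ = $3,712. Book value $21,041.
Year 10 (final): $21,041 − $3,100 = $17,941. Book value $3,100.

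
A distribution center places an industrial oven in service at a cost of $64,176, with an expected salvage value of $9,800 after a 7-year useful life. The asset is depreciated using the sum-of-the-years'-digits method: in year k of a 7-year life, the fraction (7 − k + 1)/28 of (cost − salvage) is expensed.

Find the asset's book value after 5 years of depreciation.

$15,626

Depreciable base = $64,176 − $9,800 = $54,376.
Sum of the years' digits = 7+6+5+4+3+2+1 = 28.
Year 1: $54,376 × 7/28 = $13,594. Book value $50,582.
Year 2: $54,376 × 6/28 = $11,652. Book value $38,930.
Year 3: $54,376 × 5/28 = $9,710. Book value $29,220.
Year 4: $54,376 × 4/28 = $7,768. Book value $21,452.
Year 5: $54,376 × 3/28 = $5,826. Book value $15,626.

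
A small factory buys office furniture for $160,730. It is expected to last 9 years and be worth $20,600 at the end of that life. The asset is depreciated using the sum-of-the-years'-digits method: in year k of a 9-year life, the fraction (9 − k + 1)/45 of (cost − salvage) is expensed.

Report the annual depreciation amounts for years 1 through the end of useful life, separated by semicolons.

Depreciable base = $160,730 − $20,600 = $140,130.
Sum of the years' digits = 9+8+7+6+5+4+3+2+1 = 45.
Year 1: $140,130 × 9/45 = $28,026. Book value $132,704.
Year 2: $140,130 × 8/45 = $24,912. Book value $107,792.
Year 3: $140,130 × 7/45 = $21,798. Book value $85,994.
Year 4: $140,130 × 6/45 = $18,684. Book value $67,310.
Year 5: $140,130 × 5/45 = $15,570. Book value $51,740.
Year 6: $140,130 × 4/45 = $12,456. Book value $39,284.
Year 7: $140,130 × 3/45 = $9,342. Book value $29,942.
Year 8: $140,130 × 2/45 = $6,228. Book value $23,714.
Year 9: $140,130 × 1/45 = $3,114. Book value $20,600.

$28,026; $24,912; $21,798; $18,684; $15,570; $12,456; $9,342; $6,228; $3,114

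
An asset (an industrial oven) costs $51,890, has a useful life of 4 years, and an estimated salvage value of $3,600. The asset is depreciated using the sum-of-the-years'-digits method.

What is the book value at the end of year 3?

Depreciable base = $51,890 − $3,600 = $48,290.
Sum of the years' digits = 4+3+2+1 = 10.
Year 1: $48,290 × 4/10 = $19,316. Book value $32,574.
Year 2: $48,290 × 3/10 = $14,487. Book value $18,087.
Year 3: $48,290 × 2/10 = $9,658. Book value $8,429.

$8,429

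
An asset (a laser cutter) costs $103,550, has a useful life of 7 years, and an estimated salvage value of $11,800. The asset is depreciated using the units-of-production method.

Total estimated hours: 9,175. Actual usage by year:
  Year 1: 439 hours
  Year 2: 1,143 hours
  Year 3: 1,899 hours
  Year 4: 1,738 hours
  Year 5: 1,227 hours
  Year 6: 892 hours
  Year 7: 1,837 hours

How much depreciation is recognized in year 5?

Depreciable base = $103,550 − $11,800 = $91,750.
Rate = $91,750 / 9,175 hours = $10 per hour.
Year 1: 439 × $10 = $4,390. Book value $99,160.
Year 2: 1,143 × $10 = $11,430. Book value $87,730.
Year 3: 1,899 × $10 = $18,990. Book value $68,740.
Year 4: 1,738 × $10 = $17,380. Book value $51,360.
Year 5: 1,227 × $10 = $12,270. Book value $39,090.

$12,270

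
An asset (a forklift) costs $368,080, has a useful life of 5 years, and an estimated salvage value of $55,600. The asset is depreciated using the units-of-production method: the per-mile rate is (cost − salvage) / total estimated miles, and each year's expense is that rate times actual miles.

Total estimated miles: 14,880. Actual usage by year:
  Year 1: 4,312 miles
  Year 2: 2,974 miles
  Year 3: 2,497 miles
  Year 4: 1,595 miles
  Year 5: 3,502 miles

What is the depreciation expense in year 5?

Depreciable base = $368,080 − $55,600 = $312,480.
Rate = $312,480 / 14,880 miles = $21 per mile.
Year 1: 4,312 × $21 = $90,552. Book value $277,528.
Year 2: 2,974 × $21 = $62,454. Book value $215,074.
Year 3: 2,497 × $21 = $52,437. Book value $162,637.
Year 4: 1,595 × $21 = $33,495. Book value $129,142.
Year 5: 3,502 × $21 = $73,542. Book value $55,600.

$73,542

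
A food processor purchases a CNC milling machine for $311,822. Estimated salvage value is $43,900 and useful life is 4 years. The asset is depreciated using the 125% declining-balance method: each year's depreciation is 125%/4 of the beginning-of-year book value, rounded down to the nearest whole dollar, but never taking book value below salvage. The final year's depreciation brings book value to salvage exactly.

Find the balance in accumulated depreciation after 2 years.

$164,437

Depreciable base = $311,822 − $43,900 = $267,922.
Year 1: ⌊$311,822 × 125%/4⌋ = $97,444. Book value $214,378.
Year 2: ⌊$214,378 × 125%/4⌋ = $66,993. Book value $147,385.
Accumulated through year 2 = $311,822 − $147,385 = $164,437.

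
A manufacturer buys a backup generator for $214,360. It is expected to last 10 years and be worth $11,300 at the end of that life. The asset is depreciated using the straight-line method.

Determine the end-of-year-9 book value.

$31,606

Depreciable base = $214,360 − $11,300 = $203,060.
Annual expense = $203,060 / 10 = $20,306.
End of year 1: book value $194,054.
End of year 2: book value $173,748.
End of year 3: book value $153,442.
End of year 4: book value $133,136.
End of year 5: book value $112,830.
End of year 6: book value $92,524.
End of year 7: book value $72,218.
End of year 8: book value $51,912.
End of year 9: book value $31,606.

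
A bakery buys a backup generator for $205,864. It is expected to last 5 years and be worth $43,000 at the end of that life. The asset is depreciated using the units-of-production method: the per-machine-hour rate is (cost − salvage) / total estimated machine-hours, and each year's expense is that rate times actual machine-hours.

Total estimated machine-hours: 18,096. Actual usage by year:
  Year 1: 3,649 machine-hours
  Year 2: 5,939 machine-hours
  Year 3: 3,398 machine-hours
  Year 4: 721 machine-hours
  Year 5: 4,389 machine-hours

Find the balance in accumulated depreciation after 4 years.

$123,363

Depreciable base = $205,864 − $43,000 = $162,864.
Rate = $162,864 / 18,096 machine-hours = $9 per machine-hour.
Year 1: 3,649 × $9 = $32,841. Book value $173,023.
Year 2: 5,939 × $9 = $53,451. Book value $119,572.
Year 3: 3,398 × $9 = $30,582. Book value $88,990.
Year 4: 721 × $9 = $6,489. Book value $82,501.
Accumulated through year 4 = $205,864 − $82,501 = $123,363.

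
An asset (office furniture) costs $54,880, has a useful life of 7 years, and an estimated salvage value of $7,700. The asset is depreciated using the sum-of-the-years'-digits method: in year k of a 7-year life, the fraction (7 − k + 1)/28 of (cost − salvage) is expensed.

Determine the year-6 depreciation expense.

$3,370

Depreciable base = $54,880 − $7,700 = $47,180.
Sum of the years' digits = 7+6+5+4+3+2+1 = 28.
Year 1: $47,180 × 7/28 = $11,795. Book value $43,085.
Year 2: $47,180 × 6/28 = $10,110. Book value $32,975.
Year 3: $47,180 × 5/28 = $8,425. Book value $24,550.
Year 4: $47,180 × 4/28 = $6,740. Book value $17,810.
Year 5: $47,180 × 3/28 = $5,055. Book value $12,755.
Year 6: $47,180 × 2/28 = $3,370. Book value $9,385.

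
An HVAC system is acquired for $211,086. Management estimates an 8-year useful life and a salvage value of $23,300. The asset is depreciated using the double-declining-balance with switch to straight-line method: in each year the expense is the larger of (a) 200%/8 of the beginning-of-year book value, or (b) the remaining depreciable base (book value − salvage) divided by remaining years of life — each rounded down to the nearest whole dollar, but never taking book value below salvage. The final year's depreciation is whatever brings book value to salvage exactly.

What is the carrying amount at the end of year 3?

$89,053

Depreciable base = $211,086 − $23,300 = $187,786.
Year 1: DB = ⌊$211,086 × 200%/8⌋ = $52,771; SL = ⌊$187,786/8⌋ = $23,473 → take DB $52,771. Book value $158,315.
Year 2: DB = ⌊$158,315 × 200%/8⌋ = $39,578; SL = ⌊$135,015/7⌋ = $19,287 → take DB $39,578. Book value $118,737.
Year 3: DB = ⌊$118,737 × 200%/8⌋ = $29,684; SL = ⌊$95,437/6⌋ = $15,906 → take DB $29,684. Book value $89,053.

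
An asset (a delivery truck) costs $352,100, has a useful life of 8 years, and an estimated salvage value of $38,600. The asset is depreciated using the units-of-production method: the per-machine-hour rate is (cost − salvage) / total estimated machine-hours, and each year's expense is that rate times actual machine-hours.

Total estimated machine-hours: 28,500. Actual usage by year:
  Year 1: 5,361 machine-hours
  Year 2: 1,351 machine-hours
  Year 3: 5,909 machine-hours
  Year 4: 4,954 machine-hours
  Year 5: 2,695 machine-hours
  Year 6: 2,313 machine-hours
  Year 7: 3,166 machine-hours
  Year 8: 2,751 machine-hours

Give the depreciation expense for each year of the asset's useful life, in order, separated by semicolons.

Depreciable base = $352,100 − $38,600 = $313,500.
Rate = $313,500 / 28,500 machine-hours = $11 per machine-hour.
Year 1: 5,361 × $11 = $58,971. Book value $293,129.
Year 2: 1,351 × $11 = $14,861. Book value $278,268.
Year 3: 5,909 × $11 = $64,999. Book value $213,269.
Year 4: 4,954 × $11 = $54,494. Book value $158,775.
Year 5: 2,695 × $11 = $29,645. Book value $129,130.
Year 6: 2,313 × $11 = $25,443. Book value $103,687.
Year 7: 3,166 × $11 = $34,826. Book value $68,861.
Year 8: 2,751 × $11 = $30,261. Book value $38,600.

$58,971; $14,861; $64,999; $54,494; $29,645; $25,443; $34,826; $30,261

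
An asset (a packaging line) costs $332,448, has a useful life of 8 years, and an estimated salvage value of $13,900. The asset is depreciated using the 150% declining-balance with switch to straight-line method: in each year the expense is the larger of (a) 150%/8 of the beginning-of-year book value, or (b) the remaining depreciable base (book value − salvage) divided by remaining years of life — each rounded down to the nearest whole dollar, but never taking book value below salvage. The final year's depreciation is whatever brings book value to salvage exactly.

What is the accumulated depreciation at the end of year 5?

$220,310

Depreciable base = $332,448 − $13,900 = $318,548.
Year 1: DB = ⌊$332,448 × 150%/8⌋ = $62,334; SL = ⌊$318,548/8⌋ = $39,818 → take DB $62,334. Book value $270,114.
Year 2: DB = ⌊$270,114 × 150%/8⌋ = $50,646; SL = ⌊$256,214/7⌋ = $36,602 → take DB $50,646. Book value $219,468.
Year 3: DB = ⌊$219,468 × 150%/8⌋ = $41,150; SL = ⌊$205,568/6⌋ = $34,261 → take DB $41,150. Book value $178,318.
Year 4: DB = ⌊$178,318 × 150%/8⌋ = $33,434; SL = ⌊$164,418/5⌋ = $32,883 → take DB $33,434. Book value $144,884.
Year 5: DB = ⌊$144,884 × 150%/8⌋ = $27,165; SL = ⌊$130,984/4⌋ = $32,746 → take SL $32,746. Book value $112,138.
Accumulated through year 5 = $332,448 − $112,138 = $220,310.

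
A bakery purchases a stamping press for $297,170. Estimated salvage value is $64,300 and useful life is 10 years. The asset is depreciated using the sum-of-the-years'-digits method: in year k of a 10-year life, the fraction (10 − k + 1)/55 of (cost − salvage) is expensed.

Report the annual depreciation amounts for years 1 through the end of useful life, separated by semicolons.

$42,340; $38,106; $33,872; $29,638; $25,404; $21,170; $16,936; $12,702; $8,468; $4,234

Depreciable base = $297,170 − $64,300 = $232,870.
Sum of the years' digits = 10+9+8+7+6+5+4+3+2+1 = 55.
Year 1: $232,870 × 10/55 = $42,340. Book value $254,830.
Year 2: $232,870 × 9/55 = $38,106. Book value $216,724.
Year 3: $232,870 × 8/55 = $33,872. Book value $182,852.
Year 4: $232,870 × 7/55 = $29,638. Book value $153,214.
Year 5: $232,870 × 6/55 = $25,404. Book value $127,810.
Year 6: $232,870 × 5/55 = $21,170. Book value $106,640.
Year 7: $232,870 × 4/55 = $16,936. Book value $89,704.
Year 8: $232,870 × 3/55 = $12,702. Book value $77,002.
Year 9: $232,870 × 2/55 = $8,468. Book value $68,534.
Year 10: $232,870 × 1/55 = $4,234. Book value $64,300.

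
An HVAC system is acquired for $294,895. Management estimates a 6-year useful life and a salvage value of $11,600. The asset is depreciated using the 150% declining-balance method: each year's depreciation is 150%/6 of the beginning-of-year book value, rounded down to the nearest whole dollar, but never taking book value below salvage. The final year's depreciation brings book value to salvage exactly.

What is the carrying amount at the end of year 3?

$124,410

Depreciable base = $294,895 − $11,600 = $283,295.
Year 1: ⌊$294,895 × 150%/6⌋ = $73,723. Book value $221,172.
Year 2: ⌊$221,172 × 150%/6⌋ = $55,293. Book value $165,879.
Year 3: ⌊$165,879 × 150%/6⌋ = $41,469. Book value $124,410.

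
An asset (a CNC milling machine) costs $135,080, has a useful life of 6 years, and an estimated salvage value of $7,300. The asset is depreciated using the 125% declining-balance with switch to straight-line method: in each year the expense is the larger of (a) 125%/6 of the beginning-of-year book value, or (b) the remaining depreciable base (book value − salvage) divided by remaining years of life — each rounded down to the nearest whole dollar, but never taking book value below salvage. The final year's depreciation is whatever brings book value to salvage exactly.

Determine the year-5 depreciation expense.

$19,340

Depreciable base = $135,080 − $7,300 = $127,780.
Year 1: DB = ⌊$135,080 × 125%/6⌋ = $28,141; SL = ⌊$127,780/6⌋ = $21,296 → take DB $28,141. Book value $106,939.
Year 2: DB = ⌊$106,939 × 125%/6⌋ = $22,278; SL = ⌊$99,639/5⌋ = $19,927 → take DB $22,278. Book value $84,661.
Year 3: DB = ⌊$84,661 × 125%/6⌋ = $17,637; SL = ⌊$77,361/4⌋ = $19,340 → take SL $19,340. Book value $65,321.
Year 4: DB = ⌊$65,321 × 125%/6⌋ = $13,608; SL = ⌊$58,021/3⌋ = $19,340 → take SL $19,340. Book value $45,981.
Year 5: DB = ⌊$45,981 × 125%/6⌋ = $9,579; SL = ⌊$38,681/2⌋ = $19,340 → take SL $19,340. Book value $26,641.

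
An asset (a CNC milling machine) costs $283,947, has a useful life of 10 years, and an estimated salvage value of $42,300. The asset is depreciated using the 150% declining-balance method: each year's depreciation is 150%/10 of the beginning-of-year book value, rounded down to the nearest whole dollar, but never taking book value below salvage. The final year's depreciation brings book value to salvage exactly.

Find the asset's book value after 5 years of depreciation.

Depreciable base = $283,947 − $42,300 = $241,647.
Year 1: ⌊$283,947 × 150%/10⌋ = $42,592. Book value $241,355.
Year 2: ⌊$241,355 × 150%/10⌋ = $36,203. Book value $205,152.
Year 3: ⌊$205,152 × 150%/10⌋ = $30,772. Book value $174,380.
Year 4: ⌊$174,380 × 150%/10⌋ = $26,157. Book value $148,223.
Year 5: ⌊$148,223 × 150%/10⌋ = $22,233. Book value $125,990.

$125,990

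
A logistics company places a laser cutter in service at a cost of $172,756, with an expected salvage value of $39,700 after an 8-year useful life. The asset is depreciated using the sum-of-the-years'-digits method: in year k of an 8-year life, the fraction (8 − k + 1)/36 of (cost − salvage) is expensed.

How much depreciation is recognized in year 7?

Depreciable base = $172,756 − $39,700 = $133,056.
Sum of the years' digits = 8+7+6+5+4+3+2+1 = 36.
Year 1: $133,056 × 8/36 = $29,568. Book value $143,188.
Year 2: $133,056 × 7/36 = $25,872. Book value $117,316.
Year 3: $133,056 × 6/36 = $22,176. Book value $95,140.
Year 4: $133,056 × 5/36 = $18,480. Book value $76,660.
Year 5: $133,056 × 4/36 = $14,784. Book value $61,876.
Year 6: $133,056 × 3/36 = $11,088. Book value $50,788.
Year 7: $133,056 × 2/36 = $7,392. Book value $43,396.

$7,392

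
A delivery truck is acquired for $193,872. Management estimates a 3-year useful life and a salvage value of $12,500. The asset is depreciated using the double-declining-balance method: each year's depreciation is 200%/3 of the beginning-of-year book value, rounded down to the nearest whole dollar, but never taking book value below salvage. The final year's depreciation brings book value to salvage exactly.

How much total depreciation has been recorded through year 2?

$172,330

Depreciable base = $193,872 − $12,500 = $181,372.
Year 1: ⌊$193,872 × 200%/3⌋ = $129,248. Book value $64,624.
Year 2: ⌊$64,624 × 200%/3⌋ = $43,082. Book value $21,542.
Accumulated through year 2 = $193,872 − $21,542 = $172,330.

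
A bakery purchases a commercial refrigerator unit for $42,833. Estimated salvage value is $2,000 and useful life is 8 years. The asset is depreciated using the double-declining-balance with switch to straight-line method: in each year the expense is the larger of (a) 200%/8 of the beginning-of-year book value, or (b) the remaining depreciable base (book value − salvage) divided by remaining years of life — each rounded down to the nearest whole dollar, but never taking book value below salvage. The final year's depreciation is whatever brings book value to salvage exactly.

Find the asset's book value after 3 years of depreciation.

Depreciable base = $42,833 − $2,000 = $40,833.
Year 1: DB = ⌊$42,833 × 200%/8⌋ = $10,708; SL = ⌊$40,833/8⌋ = $5,104 → take DB $10,708. Book value $32,125.
Year 2: DB = ⌊$32,125 × 200%/8⌋ = $8,031; SL = ⌊$30,125/7⌋ = $4,303 → take DB $8,031. Book value $24,094.
Year 3: DB = ⌊$24,094 × 200%/8⌋ = $6,023; SL = ⌊$22,094/6⌋ = $3,682 → take DB $6,023. Book value $18,071.

$18,071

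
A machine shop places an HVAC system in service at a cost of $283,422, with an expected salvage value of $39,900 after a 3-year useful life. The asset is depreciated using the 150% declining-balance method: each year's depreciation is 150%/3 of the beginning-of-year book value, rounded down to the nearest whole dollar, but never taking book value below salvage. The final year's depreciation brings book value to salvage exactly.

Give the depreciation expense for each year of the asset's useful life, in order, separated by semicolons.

$141,711; $70,855; $30,956

Depreciable base = $283,422 − $39,900 = $243,522.
Year 1: ⌊$283,422 × 150%/3⌋ = $141,711. Book value $141,711.
Year 2: ⌊$141,711 × 150%/3⌋ = $70,855. Book value $70,856.
Year 3 (final): $70,856 − $39,900 = $30,956. Book value $39,900.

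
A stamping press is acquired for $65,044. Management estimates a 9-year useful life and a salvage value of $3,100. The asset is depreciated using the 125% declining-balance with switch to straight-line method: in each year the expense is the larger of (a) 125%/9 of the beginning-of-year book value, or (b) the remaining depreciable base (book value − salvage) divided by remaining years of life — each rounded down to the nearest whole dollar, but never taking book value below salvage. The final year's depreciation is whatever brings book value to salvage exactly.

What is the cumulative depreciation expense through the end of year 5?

$36,320

Depreciable base = $65,044 − $3,100 = $61,944.
Year 1: DB = ⌊$65,044 × 125%/9⌋ = $9,033; SL = ⌊$61,944/9⌋ = $6,882 → take DB $9,033. Book value $56,011.
Year 2: DB = ⌊$56,011 × 125%/9⌋ = $7,779; SL = ⌊$52,911/8⌋ = $6,613 → take DB $7,779. Book value $48,232.
Year 3: DB = ⌊$48,232 × 125%/9⌋ = $6,698; SL = ⌊$45,132/7⌋ = $6,447 → take DB $6,698. Book value $41,534.
Year 4: DB = ⌊$41,534 × 125%/9⌋ = $5,768; SL = ⌊$38,434/6⌋ = $6,405 → take SL $6,405. Book value $35,129.
Year 5: DB = ⌊$35,129 × 125%/9⌋ = $4,879; SL = ⌊$32,029/5⌋ = $6,405 → take SL $6,405. Book value $28,724.
Accumulated through year 5 = $65,044 − $28,724 = $36,320.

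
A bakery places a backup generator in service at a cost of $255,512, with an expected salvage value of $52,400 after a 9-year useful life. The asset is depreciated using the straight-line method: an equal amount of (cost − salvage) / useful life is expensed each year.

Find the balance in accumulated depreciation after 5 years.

$112,840

Depreciable base = $255,512 − $52,400 = $203,112.
Annual expense = $203,112 / 9 = $22,568.
End of year 1: book value $232,944.
End of year 2: book value $210,376.
End of year 3: book value $187,808.
End of year 4: book value $165,240.
End of year 5: book value $142,672.
Accumulated through year 5 = $255,512 − $142,672 = $112,840.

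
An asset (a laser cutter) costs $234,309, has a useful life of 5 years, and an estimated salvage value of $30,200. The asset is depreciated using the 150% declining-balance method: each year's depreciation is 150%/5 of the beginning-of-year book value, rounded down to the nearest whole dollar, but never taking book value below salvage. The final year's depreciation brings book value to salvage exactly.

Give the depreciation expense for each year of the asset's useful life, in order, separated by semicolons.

Depreciable base = $234,309 − $30,200 = $204,109.
Year 1: ⌊$234,309 × 150%/5⌋ = $70,292. Book value $164,017.
Year 2: ⌊$164,017 × 150%/5⌋ = $49,205. Book value $114,812.
Year 3: ⌊$114,812 × 150%/5⌋ = $34,443. Book value $80,369.
Year 4: ⌊$80,369 × 150%/5⌋ = $24,110. Book value $56,259.
Year 5 (final): $56,259 − $30,200 = $26,059. Book value $30,200.

$70,292; $49,205; $34,443; $24,110; $26,059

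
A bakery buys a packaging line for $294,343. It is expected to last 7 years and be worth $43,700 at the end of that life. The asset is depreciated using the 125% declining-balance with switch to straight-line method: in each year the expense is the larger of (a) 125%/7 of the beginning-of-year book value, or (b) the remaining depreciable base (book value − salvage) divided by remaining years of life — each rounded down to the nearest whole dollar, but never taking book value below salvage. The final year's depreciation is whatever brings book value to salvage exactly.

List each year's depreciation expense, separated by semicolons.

$52,561; $43,175; $35,465; $29,860; $29,860; $29,861; $29,861

Depreciable base = $294,343 − $43,700 = $250,643.
Year 1: DB = ⌊$294,343 × 125%/7⌋ = $52,561; SL = ⌊$250,643/7⌋ = $35,806 → take DB $52,561. Book value $241,782.
Year 2: DB = ⌊$241,782 × 125%/7⌋ = $43,175; SL = ⌊$198,082/6⌋ = $33,013 → take DB $43,175. Book value $198,607.
Year 3: DB = ⌊$198,607 × 125%/7⌋ = $35,465; SL = ⌊$154,907/5⌋ = $30,981 → take DB $35,465. Book value $163,142.
Year 4: DB = ⌊$163,142 × 125%/7⌋ = $29,132; SL = ⌊$119,442/4⌋ = $29,860 → take SL $29,860. Book value $133,282.
Year 5: DB = ⌊$133,282 × 125%/7⌋ = $23,800; SL = ⌊$89,582/3⌋ = $29,860 → take SL $29,860. Book value $103,422.
Year 6: DB = ⌊$103,422 × 125%/7⌋ = $18,468; SL = ⌊$59,722/2⌋ = $29,861 → take SL $29,861. Book value $73,561.
Year 7 (final): $73,561 − $43,700 = $29,861. Book value $43,700.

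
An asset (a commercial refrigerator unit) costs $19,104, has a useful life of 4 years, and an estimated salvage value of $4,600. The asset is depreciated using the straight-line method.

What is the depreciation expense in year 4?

$3,626

Depreciable base = $19,104 − $4,600 = $14,504.
Annual expense = $14,504 / 4 = $3,626.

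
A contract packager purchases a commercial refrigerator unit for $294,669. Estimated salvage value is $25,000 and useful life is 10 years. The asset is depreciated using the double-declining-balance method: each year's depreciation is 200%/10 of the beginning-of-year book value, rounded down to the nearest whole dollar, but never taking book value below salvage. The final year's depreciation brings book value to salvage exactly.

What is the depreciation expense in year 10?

Depreciable base = $294,669 − $25,000 = $269,669.
Year 1: ⌊$294,669 × 200%/10⌋ = $58,933. Book value $235,736.
Year 2: ⌊$235,736 × 200%/10⌋ = $47,147. Book value $188,589.
Year 3: ⌊$188,589 × 200%/10⌋ = $37,717. Book value $150,872.
Year 4: ⌊$150,872 × 200%/10⌋ = $30,174. Book value $120,698.
Year 5: ⌊$120,698 × 200%/10⌋ = $24,139. Book value $96,559.
Year 6: ⌊$96,559 × 200%/10⌋ = $19,311. Book value $77,248.
Year 7: ⌊$77,248 × 200%/10⌋ = $15,449. Book value $61,799.
Year 8: ⌊$61,799 × 200%/10⌋ = $12,359. Book value $49,440.
Year 9: ⌊$49,440 × 200%/10⌋ = $9,888. Book value $39,552.
Year 10 (final): $39,552 − $25,000 = $14,552. Book value $25,000.

$14,552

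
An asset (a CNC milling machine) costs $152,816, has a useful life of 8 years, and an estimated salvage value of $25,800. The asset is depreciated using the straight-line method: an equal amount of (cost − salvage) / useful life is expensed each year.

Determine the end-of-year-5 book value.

Depreciable base = $152,816 − $25,800 = $127,016.
Annual expense = $127,016 / 8 = $15,877.
End of year 1: book value $136,939.
End of year 2: book value $121,062.
End of year 3: book value $105,185.
End of year 4: book value $89,308.
End of year 5: book value $73,431.

$73,431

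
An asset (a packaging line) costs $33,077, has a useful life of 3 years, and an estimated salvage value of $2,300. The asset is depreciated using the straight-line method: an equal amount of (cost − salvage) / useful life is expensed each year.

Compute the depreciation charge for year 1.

$10,259

Depreciable base = $33,077 − $2,300 = $30,777.
Annual expense = $30,777 / 3 = $10,259.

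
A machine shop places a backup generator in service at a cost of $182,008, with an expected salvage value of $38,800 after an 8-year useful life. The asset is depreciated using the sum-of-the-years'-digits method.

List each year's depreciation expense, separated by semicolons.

$31,824; $27,846; $23,868; $19,890; $15,912; $11,934; $7,956; $3,978

Depreciable base = $182,008 − $38,800 = $143,208.
Sum of the years' digits = 8+7+6+5+4+3+2+1 = 36.
Year 1: $143,208 × 8/36 = $31,824. Book value $150,184.
Year 2: $143,208 × 7/36 = $27,846. Book value $122,338.
Year 3: $143,208 × 6/36 = $23,868. Book value $98,470.
Year 4: $143,208 × 5/36 = $19,890. Book value $78,580.
Year 5: $143,208 × 4/36 = $15,912. Book value $62,668.
Year 6: $143,208 × 3/36 = $11,934. Book value $50,734.
Year 7: $143,208 × 2/36 = $7,956. Book value $42,778.
Year 8: $143,208 × 1/36 = $3,978. Book value $38,800.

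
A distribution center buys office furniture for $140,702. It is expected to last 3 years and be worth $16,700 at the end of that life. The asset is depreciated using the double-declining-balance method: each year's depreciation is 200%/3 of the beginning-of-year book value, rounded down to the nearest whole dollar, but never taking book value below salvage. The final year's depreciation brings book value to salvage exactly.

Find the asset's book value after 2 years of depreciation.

$16,700

Depreciable base = $140,702 − $16,700 = $124,002.
Year 1: ⌊$140,702 × 200%/3⌋ = $93,801. Book value $46,901.
Year 2: ⌊$46,901 × 200%/3⌋ = $31,267, capped at $30,201. Book value $16,700.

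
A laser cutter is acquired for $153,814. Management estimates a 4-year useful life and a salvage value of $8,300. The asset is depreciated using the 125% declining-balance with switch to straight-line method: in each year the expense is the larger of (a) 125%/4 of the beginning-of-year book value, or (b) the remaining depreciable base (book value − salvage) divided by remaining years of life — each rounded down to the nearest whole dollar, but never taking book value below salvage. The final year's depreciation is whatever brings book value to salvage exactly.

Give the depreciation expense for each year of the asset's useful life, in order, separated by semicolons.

Depreciable base = $153,814 − $8,300 = $145,514.
Year 1: DB = ⌊$153,814 × 125%/4⌋ = $48,066; SL = ⌊$145,514/4⌋ = $36,378 → take DB $48,066. Book value $105,748.
Year 2: DB = ⌊$105,748 × 125%/4⌋ = $33,046; SL = ⌊$97,448/3⌋ = $32,482 → take DB $33,046. Book value $72,702.
Year 3: DB = ⌊$72,702 × 125%/4⌋ = $22,719; SL = ⌊$64,402/2⌋ = $32,201 → take SL $32,201. Book value $40,501.
Year 4 (final): $40,501 − $8,300 = $32,201. Book value $8,300.

$48,066; $33,046; $32,201; $32,201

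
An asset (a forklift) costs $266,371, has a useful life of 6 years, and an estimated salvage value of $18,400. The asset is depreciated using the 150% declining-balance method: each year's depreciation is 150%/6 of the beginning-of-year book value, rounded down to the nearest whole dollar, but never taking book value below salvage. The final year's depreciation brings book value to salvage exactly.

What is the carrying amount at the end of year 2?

$149,835

Depreciable base = $266,371 − $18,400 = $247,971.
Year 1: ⌊$266,371 × 150%/6⌋ = $66,592. Book value $199,779.
Year 2: ⌊$199,779 × 150%/6⌋ = $49,944. Book value $149,835.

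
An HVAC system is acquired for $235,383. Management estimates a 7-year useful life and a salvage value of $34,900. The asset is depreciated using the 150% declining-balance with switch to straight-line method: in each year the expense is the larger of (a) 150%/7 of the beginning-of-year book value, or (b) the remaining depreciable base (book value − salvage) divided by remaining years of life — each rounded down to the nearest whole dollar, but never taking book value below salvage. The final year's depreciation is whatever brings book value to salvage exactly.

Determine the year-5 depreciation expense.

$19,223

Depreciable base = $235,383 − $34,900 = $200,483.
Year 1: DB = ⌊$235,383 × 150%/7⌋ = $50,439; SL = ⌊$200,483/7⌋ = $28,640 → take DB $50,439. Book value $184,944.
Year 2: DB = ⌊$184,944 × 150%/7⌋ = $39,630; SL = ⌊$150,044/6⌋ = $25,007 → take DB $39,630. Book value $145,314.
Year 3: DB = ⌊$145,314 × 150%/7⌋ = $31,138; SL = ⌊$110,414/5⌋ = $22,082 → take DB $31,138. Book value $114,176.
Year 4: DB = ⌊$114,176 × 150%/7⌋ = $24,466; SL = ⌊$79,276/4⌋ = $19,819 → take DB $24,466. Book value $89,710.
Year 5: DB = ⌊$89,710 × 150%/7⌋ = $19,223; SL = ⌊$54,810/3⌋ = $18,270 → take DB $19,223. Book value $70,487.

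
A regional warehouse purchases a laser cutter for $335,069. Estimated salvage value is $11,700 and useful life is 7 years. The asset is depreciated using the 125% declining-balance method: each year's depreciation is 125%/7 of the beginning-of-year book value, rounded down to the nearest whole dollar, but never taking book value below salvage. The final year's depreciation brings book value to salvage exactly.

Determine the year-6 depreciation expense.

$22,376

Depreciable base = $335,069 − $11,700 = $323,369.
Year 1: ⌊$335,069 × 125%/7⌋ = $59,833. Book value $275,236.
Year 2: ⌊$275,236 × 125%/7⌋ = $49,149. Book value $226,087.
Year 3: ⌊$226,087 × 125%/7⌋ = $40,372. Book value $185,715.
Year 4: ⌊$185,715 × 125%/7⌋ = $33,163. Book value $152,552.
Year 5: ⌊$152,552 × 125%/7⌋ = $27,241. Book value $125,311.
Year 6: ⌊$125,311 × 125%/7⌋ = $22,376. Book value $102,935.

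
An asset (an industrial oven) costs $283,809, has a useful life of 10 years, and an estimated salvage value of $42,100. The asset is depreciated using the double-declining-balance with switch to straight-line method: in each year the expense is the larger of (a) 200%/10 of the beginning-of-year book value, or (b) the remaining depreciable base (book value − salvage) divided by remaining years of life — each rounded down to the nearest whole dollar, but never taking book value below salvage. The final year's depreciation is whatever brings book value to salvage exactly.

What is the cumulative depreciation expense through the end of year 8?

Depreciable base = $283,809 − $42,100 = $241,709.
Year 1: DB = ⌊$283,809 × 200%/10⌋ = $56,761; SL = ⌊$241,709/10⌋ = $24,170 → take DB $56,761. Book value $227,048.
Year 2: DB = ⌊$227,048 × 200%/10⌋ = $45,409; SL = ⌊$184,948/9⌋ = $20,549 → take DB $45,409. Book value $181,639.
Year 3: DB = ⌊$181,639 × 200%/10⌋ = $36,327; SL = ⌊$139,539/8⌋ = $17,442 → take DB $36,327. Book value $145,312.
Year 4: DB = ⌊$145,312 × 200%/10⌋ = $29,062; SL = ⌊$103,212/7⌋ = $14,744 → take DB $29,062. Book value $116,250.
Year 5: DB = ⌊$116,250 × 200%/10⌋ = $23,250; SL = ⌊$74,150/6⌋ = $12,358 → take DB $23,250. Book value $93,000.
Year 6: DB = ⌊$93,000 × 200%/10⌋ = $18,600; SL = ⌊$50,900/5⌋ = $10,180 → take DB $18,600. Book value $74,400.
Year 7: DB = ⌊$74,400 × 200%/10⌋ = $14,880; SL = ⌊$32,300/4⌋ = $8,075 → take DB $14,880. Book value $59,520.
Year 8: DB = ⌊$59,520 × 200%/10⌋ = $11,904; SL = ⌊$17,420/3⌋ = $5,806 → take DB $11,904. Book value $47,616.
Accumulated through year 8 = $283,809 − $47,616 = $236,193.

$236,193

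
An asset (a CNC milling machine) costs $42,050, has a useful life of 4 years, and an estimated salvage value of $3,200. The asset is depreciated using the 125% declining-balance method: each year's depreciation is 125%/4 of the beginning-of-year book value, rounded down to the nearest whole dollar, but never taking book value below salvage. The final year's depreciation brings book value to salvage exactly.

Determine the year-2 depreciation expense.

Depreciable base = $42,050 − $3,200 = $38,850.
Year 1: ⌊$42,050 × 125%/4⌋ = $13,140. Book value $28,910.
Year 2: ⌊$28,910 × 125%/4⌋ = $9,034. Book value $19,876.

$9,034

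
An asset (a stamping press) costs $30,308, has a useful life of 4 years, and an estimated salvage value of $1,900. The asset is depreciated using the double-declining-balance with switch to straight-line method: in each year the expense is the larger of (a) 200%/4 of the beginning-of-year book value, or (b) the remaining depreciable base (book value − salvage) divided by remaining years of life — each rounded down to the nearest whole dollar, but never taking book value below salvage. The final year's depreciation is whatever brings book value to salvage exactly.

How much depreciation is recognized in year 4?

$1,889

Depreciable base = $30,308 − $1,900 = $28,408.
Year 1: DB = ⌊$30,308 × 200%/4⌋ = $15,154; SL = ⌊$28,408/4⌋ = $7,102 → take DB $15,154. Book value $15,154.
Year 2: DB = ⌊$15,154 × 200%/4⌋ = $7,577; SL = ⌊$13,254/3⌋ = $4,418 → take DB $7,577. Book value $7,577.
Year 3: DB = ⌊$7,577 × 200%/4⌋ = $3,788; SL = ⌊$5,677/2⌋ = $2,838 → take DB $3,788. Book value $3,789.
Year 4 (final): $3,789 − $1,900 = $1,889. Book value $1,900.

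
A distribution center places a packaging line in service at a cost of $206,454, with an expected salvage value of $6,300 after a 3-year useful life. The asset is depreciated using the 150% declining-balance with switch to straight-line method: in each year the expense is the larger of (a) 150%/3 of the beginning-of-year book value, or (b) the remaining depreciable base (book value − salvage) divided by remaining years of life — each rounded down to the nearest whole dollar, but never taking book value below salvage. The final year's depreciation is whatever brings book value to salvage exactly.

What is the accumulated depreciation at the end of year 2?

Depreciable base = $206,454 − $6,300 = $200,154.
Year 1: DB = ⌊$206,454 × 150%/3⌋ = $103,227; SL = ⌊$200,154/3⌋ = $66,718 → take DB $103,227. Book value $103,227.
Year 2: DB = ⌊$103,227 × 150%/3⌋ = $51,613; SL = ⌊$96,927/2⌋ = $48,463 → take DB $51,613. Book value $51,614.
Accumulated through year 2 = $206,454 − $51,614 = $154,840.

$154,840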